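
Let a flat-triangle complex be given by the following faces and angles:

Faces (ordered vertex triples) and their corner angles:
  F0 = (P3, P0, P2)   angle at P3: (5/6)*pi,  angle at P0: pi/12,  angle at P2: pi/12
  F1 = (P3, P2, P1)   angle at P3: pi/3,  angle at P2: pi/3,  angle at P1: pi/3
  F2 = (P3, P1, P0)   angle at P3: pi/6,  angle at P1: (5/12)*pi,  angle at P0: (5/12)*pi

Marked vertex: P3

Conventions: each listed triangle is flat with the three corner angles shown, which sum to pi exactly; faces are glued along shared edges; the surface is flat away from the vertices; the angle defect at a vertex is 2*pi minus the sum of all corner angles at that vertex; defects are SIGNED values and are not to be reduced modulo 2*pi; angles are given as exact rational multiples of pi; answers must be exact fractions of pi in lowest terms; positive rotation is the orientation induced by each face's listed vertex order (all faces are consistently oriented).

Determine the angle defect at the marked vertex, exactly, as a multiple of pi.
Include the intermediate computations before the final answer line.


Sum of corner angles at P3: (4/3)*pi
defect = 2*pi - (4/3)*pi

Answer: defect(P3) = (2/3)*pi


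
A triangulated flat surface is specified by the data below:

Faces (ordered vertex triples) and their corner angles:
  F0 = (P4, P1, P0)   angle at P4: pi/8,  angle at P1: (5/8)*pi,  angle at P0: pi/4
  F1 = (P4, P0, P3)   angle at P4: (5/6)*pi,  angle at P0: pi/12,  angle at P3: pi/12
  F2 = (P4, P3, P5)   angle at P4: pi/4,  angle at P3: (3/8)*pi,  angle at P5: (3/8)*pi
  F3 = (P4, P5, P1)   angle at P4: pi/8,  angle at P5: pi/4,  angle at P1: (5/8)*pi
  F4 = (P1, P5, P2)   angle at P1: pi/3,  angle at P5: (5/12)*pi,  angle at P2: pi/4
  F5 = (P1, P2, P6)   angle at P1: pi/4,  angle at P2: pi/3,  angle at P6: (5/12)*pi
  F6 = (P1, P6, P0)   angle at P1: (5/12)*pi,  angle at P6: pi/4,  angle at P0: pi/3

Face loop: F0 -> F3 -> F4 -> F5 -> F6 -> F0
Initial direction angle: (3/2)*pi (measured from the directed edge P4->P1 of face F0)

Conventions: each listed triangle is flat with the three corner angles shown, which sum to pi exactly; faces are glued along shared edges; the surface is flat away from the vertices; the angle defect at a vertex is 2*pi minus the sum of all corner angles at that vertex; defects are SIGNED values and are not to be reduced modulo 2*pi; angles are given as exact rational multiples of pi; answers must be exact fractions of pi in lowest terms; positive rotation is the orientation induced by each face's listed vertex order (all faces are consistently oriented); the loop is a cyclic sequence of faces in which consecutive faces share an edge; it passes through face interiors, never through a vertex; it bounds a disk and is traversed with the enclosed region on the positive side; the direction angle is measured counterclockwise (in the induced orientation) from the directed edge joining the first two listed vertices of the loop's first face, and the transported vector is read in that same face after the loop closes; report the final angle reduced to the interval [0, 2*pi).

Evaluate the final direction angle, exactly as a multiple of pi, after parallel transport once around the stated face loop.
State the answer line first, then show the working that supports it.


Answer: final direction angle = (5/4)*pi

enclosed vertex P1: corner angles sum to (9/4)*pi, defect = 2*pi - (9/4)*pi = -pi/4
the rotation equals the total enclosed defect, so the final angle is initial + defects (mod 2*pi)
final angle = (3/2)*pi - pi/4 = (5/4)*pi (mod 2*pi)


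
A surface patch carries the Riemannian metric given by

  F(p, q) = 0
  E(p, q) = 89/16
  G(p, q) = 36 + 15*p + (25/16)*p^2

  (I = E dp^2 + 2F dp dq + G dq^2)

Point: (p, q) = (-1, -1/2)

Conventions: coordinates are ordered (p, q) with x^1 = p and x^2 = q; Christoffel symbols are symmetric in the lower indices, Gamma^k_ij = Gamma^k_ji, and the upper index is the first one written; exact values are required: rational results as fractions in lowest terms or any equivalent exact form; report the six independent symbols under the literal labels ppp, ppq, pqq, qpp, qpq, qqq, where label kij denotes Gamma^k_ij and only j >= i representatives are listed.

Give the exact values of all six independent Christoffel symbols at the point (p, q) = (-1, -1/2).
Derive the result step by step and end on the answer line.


E = 89/16, F = 0, G = 361/16 at the point
E_p = 0, E_q = 0, F_p = 0, F_q = 0, G_p = 95/8, G_q = 0
EG - F^2 = 32129/256;  g^inv = (256/32129) * [[361/16, 0], [0, 89/16]]
first-kind symbols [ij,l] = (1/2)(d_i g_jl + d_j g_il - d_l g_ij): [pp,p] = E_p/2 = 0, [pp,q] = F_p - E_q/2 = 0, [pq,p] = E_q/2 = 0, [pq,q] = G_p/2 = 95/16, [qq,p] = F_q - G_p/2 = -95/16, [qq,q] = G_q/2 = 0
Gamma^p_ij = (G*[ij,p] - F*[ij,q])/(EG - F^2), Gamma^q_ij = (E*[ij,q] - F*[ij,p])/(EG - F^2)

Answer: Gamma_ppp = 0, Gamma_ppq = 0, Gamma_pqq = -95/89, Gamma_qpp = 0, Gamma_qpq = 5/19, Gamma_qqq = 0


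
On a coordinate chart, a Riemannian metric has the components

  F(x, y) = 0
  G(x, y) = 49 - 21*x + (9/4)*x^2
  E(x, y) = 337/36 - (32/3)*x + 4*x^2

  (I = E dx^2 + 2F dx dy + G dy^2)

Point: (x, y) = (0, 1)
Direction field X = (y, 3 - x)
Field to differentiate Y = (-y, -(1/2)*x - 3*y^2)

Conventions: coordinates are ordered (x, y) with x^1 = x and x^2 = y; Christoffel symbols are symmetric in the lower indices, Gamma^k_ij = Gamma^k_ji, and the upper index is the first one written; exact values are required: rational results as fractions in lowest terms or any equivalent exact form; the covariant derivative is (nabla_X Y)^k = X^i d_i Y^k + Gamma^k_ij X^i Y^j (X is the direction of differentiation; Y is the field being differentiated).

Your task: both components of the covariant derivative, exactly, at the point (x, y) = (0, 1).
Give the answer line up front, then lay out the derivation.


Answer: (nabla_X Y)^x = -4221/337, (nabla_X Y)^y = -241/14

E = 337/36, F = 0, G = 49 at the point
E_x = -32/3, E_y = 0, F_x = 0, F_y = 0, G_x = -21, G_y = 0
EG - F^2 = 16513/36;  g^inv = (36/16513) * [[49, 0], [0, 337/36]]
first-kind symbols [ij,l] = (1/2)(d_i g_jl + d_j g_il - d_l g_ij): [xx,x] = E_x/2 = -16/3, [xx,y] = F_x - E_y/2 = 0, [xy,x] = E_y/2 = 0, [xy,y] = G_x/2 = -21/2, [yy,x] = F_y - G_x/2 = 21/2, [yy,y] = G_y/2 = 0
Gamma^x_ij = (G*[ij,x] - F*[ij,y])/(EG - F^2), Gamma^y_ij = (E*[ij,y] - F*[ij,x])/(EG - F^2)
Gamma_xxx = -192/337, Gamma_xxy = 0, Gamma_xyy = 378/337, Gamma_yxx = 0, Gamma_yxy = -3/14, Gamma_yyy = 0
X = (1, 3), Y = (-1, -3) at the point


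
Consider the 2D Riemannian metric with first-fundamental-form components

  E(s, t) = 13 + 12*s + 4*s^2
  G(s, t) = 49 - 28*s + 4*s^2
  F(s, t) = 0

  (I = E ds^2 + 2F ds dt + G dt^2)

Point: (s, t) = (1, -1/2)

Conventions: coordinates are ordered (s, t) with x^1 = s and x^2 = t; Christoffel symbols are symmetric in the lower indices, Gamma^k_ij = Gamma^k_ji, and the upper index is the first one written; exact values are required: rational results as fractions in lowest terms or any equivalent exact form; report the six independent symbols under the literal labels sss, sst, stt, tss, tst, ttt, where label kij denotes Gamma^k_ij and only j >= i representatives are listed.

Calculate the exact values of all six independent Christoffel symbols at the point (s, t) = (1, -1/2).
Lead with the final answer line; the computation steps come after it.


Answer: Gamma_sss = 10/29, Gamma_sst = 0, Gamma_stt = 10/29, Gamma_tss = 0, Gamma_tst = -2/5, Gamma_ttt = 0

E = 29, F = 0, G = 25 at the point
E_s = 20, E_t = 0, F_s = 0, F_t = 0, G_s = -20, G_t = 0
EG - F^2 = 725;  g^inv = (1/725) * [[25, 0], [0, 29]]
first-kind symbols [ij,l] = (1/2)(d_i g_jl + d_j g_il - d_l g_ij): [ss,s] = E_s/2 = 10, [ss,t] = F_s - E_t/2 = 0, [st,s] = E_t/2 = 0, [st,t] = G_s/2 = -10, [tt,s] = F_t - G_s/2 = 10, [tt,t] = G_t/2 = 0
Gamma^s_ij = (G*[ij,s] - F*[ij,t])/(EG - F^2), Gamma^t_ij = (E*[ij,t] - F*[ij,s])/(EG - F^2)


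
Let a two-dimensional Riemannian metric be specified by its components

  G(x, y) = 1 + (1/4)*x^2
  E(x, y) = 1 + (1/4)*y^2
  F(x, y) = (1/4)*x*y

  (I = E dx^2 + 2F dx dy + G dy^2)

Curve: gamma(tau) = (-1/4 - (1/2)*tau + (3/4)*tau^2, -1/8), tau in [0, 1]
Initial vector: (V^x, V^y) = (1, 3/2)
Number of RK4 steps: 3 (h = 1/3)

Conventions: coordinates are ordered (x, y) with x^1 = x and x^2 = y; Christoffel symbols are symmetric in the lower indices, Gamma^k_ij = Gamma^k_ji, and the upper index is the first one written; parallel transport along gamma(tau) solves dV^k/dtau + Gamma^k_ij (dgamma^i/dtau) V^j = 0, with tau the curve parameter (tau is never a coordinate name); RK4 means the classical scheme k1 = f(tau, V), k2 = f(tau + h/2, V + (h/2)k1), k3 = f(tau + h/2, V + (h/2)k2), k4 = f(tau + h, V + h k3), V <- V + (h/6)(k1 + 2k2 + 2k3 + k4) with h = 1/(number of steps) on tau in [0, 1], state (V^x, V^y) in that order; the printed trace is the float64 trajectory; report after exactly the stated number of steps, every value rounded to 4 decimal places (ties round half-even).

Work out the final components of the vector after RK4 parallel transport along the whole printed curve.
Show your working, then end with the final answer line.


gamma'(tau) = (-1/2 + (3/2)*tau, 0); f(tau, V)^k = -Gamma^k_ij(gamma(tau)) gamma'^i(tau) V^j; h = 1/3; intermediate values shown to 6 dp
curve data and Christoffel symbols at the stage parameters:
  tau = 0.000000: gamma = (-0.250000, -0.125000), gamma' = (-0.500000, 0.000000); Gamma_xxx = 0.000000, Gamma_xxy = -0.030651, Gamma_xyy = 0.000000, Gamma_yxx = 0.000000, Gamma_yxy = -0.061303, Gamma_yyy = 0.000000
  tau = 0.166667: gamma = (-0.312500, -0.125000), gamma' = (-0.250000, 0.000000); Gamma_xxx = 0.000000, Gamma_xxy = -0.030389, Gamma_xyy = 0.000000, Gamma_yxx = 0.000000, Gamma_yxy = -0.075973, Gamma_yyy = 0.000000
  tau = 0.333333: gamma = (-0.333333, -0.125000), gamma' = (0.000000, 0.000000); Gamma_xxx = 0.000000, Gamma_xxy = -0.030290, Gamma_xyy = 0.000000, Gamma_yxx = 0.000000, Gamma_yxy = -0.080774, Gamma_yyy = 0.000000
  tau = 0.500000: gamma = (-0.312500, -0.125000), gamma' = (0.250000, 0.000000); Gamma_xxx = 0.000000, Gamma_xxy = -0.030389, Gamma_xyy = 0.000000, Gamma_yxx = 0.000000, Gamma_yxy = -0.075973, Gamma_yyy = 0.000000
  tau = 0.666667: gamma = (-0.250000, -0.125000), gamma' = (0.500000, 0.000000); Gamma_xxx = 0.000000, Gamma_xxy = -0.030651, Gamma_xyy = 0.000000, Gamma_yxx = 0.000000, Gamma_yxy = -0.061303, Gamma_yyy = 0.000000
  tau = 0.833333: gamma = (-0.145833, -0.125000), gamma' = (0.750000, 0.000000); Gamma_xxx = 0.000000, Gamma_xxy = -0.030964, Gamma_xyy = 0.000000, Gamma_yxx = 0.000000, Gamma_yxy = -0.036125, Gamma_yyy = 0.000000
  tau = 1.000000: gamma = (0.000000, -0.125000), gamma' = (1.000000, 0.000000); Gamma_xxx = 0.000000, Gamma_xxy = -0.031128, Gamma_xyy = 0.000000, Gamma_yxx = 0.000000, Gamma_yxy = 0.000000, Gamma_yyy = 0.000000
step 0: V^x = 1.0000, V^y = 1.5000
step 1: k1 = (-0.022989, -0.045977), k2 = (-0.011338, -0.028344), k3 = (-0.011360, -0.028400), k4 = (0.000000, 0.000000); V <- V + (h/6)(k1 + 2k2 + 2k3 + k4): V^x = 0.9962, V^y = 1.4911
step 2: k1 = (0.000000, 0.000000), k2 = (0.011329, 0.028322), k3 = (0.011365, 0.028411), k4 = (0.022998, 0.045996); V <- V + (h/6)(k1 + 2k2 + 2k3 + k4): V^x = 1.0000, V^y = 1.5000
step 3: k1 = (0.022989, 0.045977), k2 = (0.035013, 0.040848), k3 = (0.034993, 0.040825), k4 = (0.047116, 0.000000); V <- V + (h/6)(k1 + 2k2 + 2k3 + k4): V^x = 1.0117, V^y = 1.5116

Answer: V^x = 1.0117, V^y = 1.5116


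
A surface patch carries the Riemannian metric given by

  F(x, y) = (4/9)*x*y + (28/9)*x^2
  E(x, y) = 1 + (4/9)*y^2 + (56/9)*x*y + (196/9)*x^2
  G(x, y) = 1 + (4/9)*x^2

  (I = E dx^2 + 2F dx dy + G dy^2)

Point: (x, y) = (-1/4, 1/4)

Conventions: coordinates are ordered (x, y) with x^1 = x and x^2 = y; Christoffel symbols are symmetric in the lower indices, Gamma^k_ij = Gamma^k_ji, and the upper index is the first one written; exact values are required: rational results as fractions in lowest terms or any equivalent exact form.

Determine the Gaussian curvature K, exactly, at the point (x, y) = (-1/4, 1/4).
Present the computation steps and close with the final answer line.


E = 2, F = 1/6, G = 37/36, EG - F^2 = 73/36 at the point
E_x = -28/3, E_y = -4/3, F_x = -13/9, F_y = -1/9, G_x = -2/9, G_y = 0
E_yy = 8/9, F_xy = 4/9, G_xx = 8/9
Using the Brioschi determinant formula for K from the metric derivatives:
M1 = [[-E_yy/2 + F_xy - G_xx/2, E_x/2, F_x - E_y/2], [F_y - G_x/2, E, F], [G_y/2, F, G]] = [[-4/9, -14/3, -7/9], [0, 2, 1/6], [0, 1/6, 37/36]]; det M1 = -73/81
M2 = [[0, E_y/2, G_x/2], [E_y/2, E, F], [G_x/2, F, G]] = [[0, -2/3, -1/9], [-2/3, 2, 1/6], [-1/9, 1/6, 37/36]]; det M2 = -37/81
det M1 - det M2 = -4/9; K = -4/9 / (73/36)^2 = -576/5329

Answer: K = -576/5329


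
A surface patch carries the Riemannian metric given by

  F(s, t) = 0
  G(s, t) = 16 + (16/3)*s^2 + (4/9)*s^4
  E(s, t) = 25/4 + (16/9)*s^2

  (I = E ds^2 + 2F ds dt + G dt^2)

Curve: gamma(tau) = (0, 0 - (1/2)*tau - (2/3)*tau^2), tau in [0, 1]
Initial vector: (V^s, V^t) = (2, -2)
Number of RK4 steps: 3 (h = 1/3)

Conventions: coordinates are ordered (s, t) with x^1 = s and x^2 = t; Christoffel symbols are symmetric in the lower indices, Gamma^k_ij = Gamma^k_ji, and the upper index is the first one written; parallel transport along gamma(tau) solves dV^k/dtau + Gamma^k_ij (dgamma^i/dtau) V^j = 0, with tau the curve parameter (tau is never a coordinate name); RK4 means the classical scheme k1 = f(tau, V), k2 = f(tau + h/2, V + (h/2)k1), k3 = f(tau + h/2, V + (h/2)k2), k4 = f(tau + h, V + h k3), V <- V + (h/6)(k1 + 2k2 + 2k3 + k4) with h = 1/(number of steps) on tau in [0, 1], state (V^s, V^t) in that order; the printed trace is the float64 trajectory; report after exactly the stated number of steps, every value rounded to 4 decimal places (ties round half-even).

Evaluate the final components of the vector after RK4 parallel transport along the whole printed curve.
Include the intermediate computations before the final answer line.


gamma'(tau) = (0, -1/2 - (4/3)*tau); f(tau, V)^k = -Gamma^k_ij(gamma(tau)) gamma'^i(tau) V^j; h = 1/3; intermediate values shown to 6 dp
curve data and Christoffel symbols at the stage parameters:
  tau = 0.000000: gamma = (0.000000, 0.000000), gamma' = (0.000000, -0.500000); Gamma_sss = 0.000000, Gamma_sst = 0.000000, Gamma_stt = 0.000000, Gamma_tss = 0.000000, Gamma_tst = 0.000000, Gamma_ttt = 0.000000
  tau = 0.166667: gamma = (0.000000, -0.101852), gamma' = (0.000000, -0.722222); Gamma_sss = 0.000000, Gamma_sst = 0.000000, Gamma_stt = 0.000000, Gamma_tss = 0.000000, Gamma_tst = 0.000000, Gamma_ttt = 0.000000
  tau = 0.333333: gamma = (0.000000, -0.240741), gamma' = (0.000000, -0.944444); Gamma_sss = 0.000000, Gamma_sst = 0.000000, Gamma_stt = 0.000000, Gamma_tss = 0.000000, Gamma_tst = 0.000000, Gamma_ttt = 0.000000
  tau = 0.500000: gamma = (0.000000, -0.416667), gamma' = (0.000000, -1.166667); Gamma_sss = 0.000000, Gamma_sst = 0.000000, Gamma_stt = 0.000000, Gamma_tss = 0.000000, Gamma_tst = 0.000000, Gamma_ttt = 0.000000
  tau = 0.666667: gamma = (0.000000, -0.629630), gamma' = (0.000000, -1.388889); Gamma_sss = 0.000000, Gamma_sst = 0.000000, Gamma_stt = 0.000000, Gamma_tss = 0.000000, Gamma_tst = 0.000000, Gamma_ttt = 0.000000
  tau = 0.833333: gamma = (0.000000, -0.879630), gamma' = (0.000000, -1.611111); Gamma_sss = 0.000000, Gamma_sst = 0.000000, Gamma_stt = 0.000000, Gamma_tss = 0.000000, Gamma_tst = 0.000000, Gamma_ttt = 0.000000
  tau = 1.000000: gamma = (0.000000, -1.166667), gamma' = (0.000000, -1.833333); Gamma_sss = 0.000000, Gamma_sst = 0.000000, Gamma_stt = 0.000000, Gamma_tss = 0.000000, Gamma_tst = 0.000000, Gamma_ttt = 0.000000
step 0: V^s = 2.0000, V^t = -2.0000
step 1: k1 = (0.000000, 0.000000), k2 = (0.000000, 0.000000), k3 = (0.000000, 0.000000), k4 = (0.000000, 0.000000); V <- V + (h/6)(k1 + 2k2 + 2k3 + k4): V^s = 2.0000, V^t = -2.0000
step 2: k1 = (0.000000, 0.000000), k2 = (0.000000, 0.000000), k3 = (0.000000, 0.000000), k4 = (0.000000, 0.000000); V <- V + (h/6)(k1 + 2k2 + 2k3 + k4): V^s = 2.0000, V^t = -2.0000
step 3: k1 = (0.000000, 0.000000), k2 = (0.000000, 0.000000), k3 = (0.000000, 0.000000), k4 = (0.000000, 0.000000); V <- V + (h/6)(k1 + 2k2 + 2k3 + k4): V^s = 2.0000, V^t = -2.0000

Answer: V^s = 2.0000, V^t = -2.0000


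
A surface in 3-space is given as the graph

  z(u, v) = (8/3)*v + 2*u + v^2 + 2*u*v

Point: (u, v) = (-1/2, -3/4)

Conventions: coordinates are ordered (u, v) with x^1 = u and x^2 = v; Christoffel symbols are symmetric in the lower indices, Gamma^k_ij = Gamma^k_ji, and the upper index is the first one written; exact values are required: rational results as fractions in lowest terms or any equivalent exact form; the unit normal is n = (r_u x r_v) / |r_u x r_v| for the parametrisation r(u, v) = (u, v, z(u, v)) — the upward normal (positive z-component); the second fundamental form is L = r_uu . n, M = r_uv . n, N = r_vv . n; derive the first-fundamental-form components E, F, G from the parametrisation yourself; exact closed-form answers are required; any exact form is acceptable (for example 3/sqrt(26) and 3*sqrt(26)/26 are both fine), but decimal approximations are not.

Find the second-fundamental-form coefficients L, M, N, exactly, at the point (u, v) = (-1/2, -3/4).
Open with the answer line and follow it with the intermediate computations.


Answer: L = 0, M = 6*sqrt(46)/23, N = 6*sqrt(46)/23

z_u = 1/2, z_v = 1/6, z_uu = 0, z_uv = 2, z_vv = 2
E = 5/4, F = 1/12, G = 37/36; answer radicand W^2 = 23/18
unnormalised second-form numerators: l = 0, m = 2, n = 2; L = l/sqrt(23/18), and similarly M = m/sqrt(W^2), N = n/sqrt(W^2)


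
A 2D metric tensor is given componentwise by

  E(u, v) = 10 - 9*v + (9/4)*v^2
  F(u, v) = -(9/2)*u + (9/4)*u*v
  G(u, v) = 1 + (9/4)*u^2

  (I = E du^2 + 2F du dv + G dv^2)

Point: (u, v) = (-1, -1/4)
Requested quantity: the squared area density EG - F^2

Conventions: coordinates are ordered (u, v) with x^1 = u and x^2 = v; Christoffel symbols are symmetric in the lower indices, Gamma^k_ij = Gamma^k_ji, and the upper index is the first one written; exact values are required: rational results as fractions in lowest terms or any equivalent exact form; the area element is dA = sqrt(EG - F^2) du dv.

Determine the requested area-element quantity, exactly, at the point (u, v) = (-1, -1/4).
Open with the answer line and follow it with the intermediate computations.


Answer: EG - F^2 = 937/64

E = 793/64, F = 81/16, G = 13/4; EG - F^2 = 937/64


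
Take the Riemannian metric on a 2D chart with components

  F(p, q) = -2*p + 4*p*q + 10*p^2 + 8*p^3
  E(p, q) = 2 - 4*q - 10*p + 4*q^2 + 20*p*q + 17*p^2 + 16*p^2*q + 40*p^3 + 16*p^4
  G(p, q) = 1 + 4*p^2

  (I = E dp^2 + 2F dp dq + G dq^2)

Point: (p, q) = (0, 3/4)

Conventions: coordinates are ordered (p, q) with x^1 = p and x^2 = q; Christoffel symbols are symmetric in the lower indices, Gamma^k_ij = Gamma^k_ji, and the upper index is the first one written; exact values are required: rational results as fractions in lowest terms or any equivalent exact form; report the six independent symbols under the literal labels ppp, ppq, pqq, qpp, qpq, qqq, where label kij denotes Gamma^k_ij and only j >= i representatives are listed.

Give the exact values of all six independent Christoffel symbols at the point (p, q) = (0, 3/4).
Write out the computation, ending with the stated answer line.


E = 5/4, F = 0, G = 1 at the point
E_p = 5, E_q = 2, F_p = 1, F_q = 0, G_p = 0, G_q = 0
EG - F^2 = 5/4;  g^inv = (4/5) * [[1, 0], [0, 5/4]]
first-kind symbols [ij,l] = (1/2)(d_i g_jl + d_j g_il - d_l g_ij): [pp,p] = E_p/2 = 5/2, [pp,q] = F_p - E_q/2 = 0, [pq,p] = E_q/2 = 1, [pq,q] = G_p/2 = 0, [qq,p] = F_q - G_p/2 = 0, [qq,q] = G_q/2 = 0
Gamma^p_ij = (G*[ij,p] - F*[ij,q])/(EG - F^2), Gamma^q_ij = (E*[ij,q] - F*[ij,p])/(EG - F^2)

Answer: Gamma_ppp = 2, Gamma_ppq = 4/5, Gamma_pqq = 0, Gamma_qpp = 0, Gamma_qpq = 0, Gamma_qqq = 0


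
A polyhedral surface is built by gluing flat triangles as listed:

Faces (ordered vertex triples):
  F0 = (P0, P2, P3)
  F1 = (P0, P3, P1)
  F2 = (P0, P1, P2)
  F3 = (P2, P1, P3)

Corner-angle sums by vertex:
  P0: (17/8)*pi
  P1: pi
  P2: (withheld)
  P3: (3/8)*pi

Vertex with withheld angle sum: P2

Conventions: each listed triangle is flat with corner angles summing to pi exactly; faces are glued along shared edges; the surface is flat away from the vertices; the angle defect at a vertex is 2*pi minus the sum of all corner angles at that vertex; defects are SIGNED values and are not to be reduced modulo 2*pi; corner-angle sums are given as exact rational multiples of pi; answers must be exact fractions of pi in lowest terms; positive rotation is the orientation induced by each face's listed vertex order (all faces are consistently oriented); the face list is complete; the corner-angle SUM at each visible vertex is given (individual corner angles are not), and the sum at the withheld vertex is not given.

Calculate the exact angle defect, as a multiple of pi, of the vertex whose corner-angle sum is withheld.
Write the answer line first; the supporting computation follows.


Answer: defect(P2) = (3/2)*pi

V = 4, E = 6, F = 4; chi = V - E + F = 2
Gauss-Bonnet: total defect = 2*pi*chi = 4*pi; visible defects sum to (5/2)*pi


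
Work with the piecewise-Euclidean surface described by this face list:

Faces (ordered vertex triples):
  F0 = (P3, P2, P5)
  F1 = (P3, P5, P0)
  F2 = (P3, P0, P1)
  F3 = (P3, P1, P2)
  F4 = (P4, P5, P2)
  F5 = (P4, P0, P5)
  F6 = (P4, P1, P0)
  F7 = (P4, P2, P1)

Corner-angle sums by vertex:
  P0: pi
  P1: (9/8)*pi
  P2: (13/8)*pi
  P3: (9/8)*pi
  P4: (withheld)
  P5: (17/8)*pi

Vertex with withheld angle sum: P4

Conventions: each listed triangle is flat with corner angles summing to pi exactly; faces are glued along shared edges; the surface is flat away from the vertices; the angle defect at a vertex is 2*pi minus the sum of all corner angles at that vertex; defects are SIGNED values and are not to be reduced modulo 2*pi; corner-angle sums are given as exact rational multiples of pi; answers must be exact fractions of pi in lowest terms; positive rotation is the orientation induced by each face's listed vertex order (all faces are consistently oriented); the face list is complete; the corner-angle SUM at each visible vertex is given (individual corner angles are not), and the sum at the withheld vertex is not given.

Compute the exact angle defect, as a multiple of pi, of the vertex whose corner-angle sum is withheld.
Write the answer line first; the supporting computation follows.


Answer: defect(P4) = pi

V = 6, E = 12, F = 8; chi = V - E + F = 2
Gauss-Bonnet: total defect = 2*pi*chi = 4*pi; visible defects sum to 3*pi


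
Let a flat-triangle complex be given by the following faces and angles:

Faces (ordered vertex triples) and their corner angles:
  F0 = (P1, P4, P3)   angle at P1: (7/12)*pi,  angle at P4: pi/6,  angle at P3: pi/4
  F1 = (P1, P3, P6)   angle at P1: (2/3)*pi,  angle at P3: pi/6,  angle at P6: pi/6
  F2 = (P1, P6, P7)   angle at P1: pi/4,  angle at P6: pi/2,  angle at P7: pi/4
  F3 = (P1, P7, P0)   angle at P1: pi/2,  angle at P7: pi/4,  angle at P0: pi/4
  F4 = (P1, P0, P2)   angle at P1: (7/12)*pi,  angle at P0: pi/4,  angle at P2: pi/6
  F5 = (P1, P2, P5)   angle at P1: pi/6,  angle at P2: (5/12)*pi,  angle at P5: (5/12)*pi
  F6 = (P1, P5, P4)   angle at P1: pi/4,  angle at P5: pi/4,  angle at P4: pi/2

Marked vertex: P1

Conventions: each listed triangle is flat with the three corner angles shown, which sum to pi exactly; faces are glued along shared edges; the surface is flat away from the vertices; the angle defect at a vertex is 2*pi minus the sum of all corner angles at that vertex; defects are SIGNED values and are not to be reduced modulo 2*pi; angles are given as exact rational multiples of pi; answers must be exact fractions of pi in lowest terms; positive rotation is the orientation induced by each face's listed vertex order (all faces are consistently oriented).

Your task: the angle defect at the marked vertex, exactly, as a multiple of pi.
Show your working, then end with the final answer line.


Sum of corner angles at P1: 3*pi
defect = 2*pi - 3*pi

Answer: defect(P1) = -pi


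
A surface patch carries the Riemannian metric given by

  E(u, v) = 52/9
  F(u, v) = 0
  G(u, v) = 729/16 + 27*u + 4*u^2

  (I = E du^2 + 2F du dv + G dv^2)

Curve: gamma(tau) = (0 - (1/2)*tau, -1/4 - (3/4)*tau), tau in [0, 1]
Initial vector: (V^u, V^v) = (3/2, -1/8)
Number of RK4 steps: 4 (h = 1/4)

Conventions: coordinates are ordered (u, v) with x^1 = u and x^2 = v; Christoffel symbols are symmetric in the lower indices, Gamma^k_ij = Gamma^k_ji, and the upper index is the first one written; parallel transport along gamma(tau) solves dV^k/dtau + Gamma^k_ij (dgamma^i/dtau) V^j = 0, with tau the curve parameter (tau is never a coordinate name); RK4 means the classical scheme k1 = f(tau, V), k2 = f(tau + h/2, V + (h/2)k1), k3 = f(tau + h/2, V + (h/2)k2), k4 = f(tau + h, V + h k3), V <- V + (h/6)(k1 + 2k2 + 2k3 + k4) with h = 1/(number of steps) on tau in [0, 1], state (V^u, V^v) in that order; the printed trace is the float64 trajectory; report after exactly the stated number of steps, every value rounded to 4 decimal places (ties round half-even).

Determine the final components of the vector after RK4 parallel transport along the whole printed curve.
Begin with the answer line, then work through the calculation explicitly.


Answer: V^u = 1.4224, V^v = 0.2473

gamma'(tau) = (-1/2, -3/4); f(tau, V)^k = -Gamma^k_ij(gamma(tau)) gamma'^i(tau) V^j; h = 1/4; intermediate values shown to 6 dp
curve data and Christoffel symbols at the stage parameters:
  tau = 0.000000: gamma = (0.000000, -0.250000), gamma' = (-0.500000, -0.750000); Gamma_uuu = 0.000000, Gamma_uuv = 0.000000, Gamma_uvv = -2.336538, Gamma_vuu = 0.000000, Gamma_vuv = 0.296296, Gamma_vvv = 0.000000
  tau = 0.125000: gamma = (-0.062500, -0.343750), gamma' = (-0.500000, -0.750000); Gamma_uuu = 0.000000, Gamma_uuv = 0.000000, Gamma_uvv = -2.293269, Gamma_vuu = 0.000000, Gamma_vuv = 0.301887, Gamma_vvv = 0.000000
  tau = 0.250000: gamma = (-0.125000, -0.437500), gamma' = (-0.500000, -0.750000); Gamma_uuu = 0.000000, Gamma_uuv = 0.000000, Gamma_uvv = -2.250000, Gamma_vuu = 0.000000, Gamma_vuv = 0.307692, Gamma_vvv = 0.000000
  tau = 0.375000: gamma = (-0.187500, -0.531250), gamma' = (-0.500000, -0.750000); Gamma_uuu = 0.000000, Gamma_uuv = 0.000000, Gamma_uvv = -2.206731, Gamma_vuu = 0.000000, Gamma_vuv = 0.313725, Gamma_vvv = 0.000000
  tau = 0.500000: gamma = (-0.250000, -0.625000), gamma' = (-0.500000, -0.750000); Gamma_uuu = 0.000000, Gamma_uuv = 0.000000, Gamma_uvv = -2.163462, Gamma_vuu = 0.000000, Gamma_vuv = 0.320000, Gamma_vvv = 0.000000
  tau = 0.625000: gamma = (-0.312500, -0.718750), gamma' = (-0.500000, -0.750000); Gamma_uuu = 0.000000, Gamma_uuv = 0.000000, Gamma_uvv = -2.120192, Gamma_vuu = 0.000000, Gamma_vuv = 0.326531, Gamma_vvv = 0.000000
  tau = 0.750000: gamma = (-0.375000, -0.812500), gamma' = (-0.500000, -0.750000); Gamma_uuu = 0.000000, Gamma_uuv = 0.000000, Gamma_uvv = -2.076923, Gamma_vuu = 0.000000, Gamma_vuv = 0.333333, Gamma_vvv = 0.000000
  tau = 0.875000: gamma = (-0.437500, -0.906250), gamma' = (-0.500000, -0.750000); Gamma_uuu = 0.000000, Gamma_uuv = 0.000000, Gamma_uvv = -2.033654, Gamma_vuu = 0.000000, Gamma_vuv = 0.340426, Gamma_vvv = 0.000000
  tau = 1.000000: gamma = (-0.500000, -1.000000), gamma' = (-0.500000, -0.750000); Gamma_uuu = 0.000000, Gamma_uuv = 0.000000, Gamma_uvv = -1.990385, Gamma_vuu = 0.000000, Gamma_vuv = 0.347826, Gamma_vvv = 0.000000
step 0: V^u = 1.5000, V^v = -0.1250
step 1: k1 = (0.219050, 0.314815), k2 = (0.147311, 0.332894), k3 = (0.143424, 0.331205), k4 = (0.071210, 0.347936); V <- V + (h/6)(k1 + 2k2 + 2k3 + k4): V^u = 1.5363, V^v = -0.0420
step 2: k1 = (0.070949, 0.348068), k2 = (-0.002424, 0.363804), k3 = (-0.005680, 0.361955), k4 = (-0.078606, 0.376128); V <- V + (h/6)(k1 + 2k2 + 2k3 + k4): V^u = 1.5353, V^v = 0.0486
step 3: k1 = (-0.078876, 0.376256), k2 = (-0.152086, 0.389199), k3 = (-0.154659, 0.387222), k4 = (-0.226514, 0.398402); V <- V + (h/6)(k1 + 2k2 + 2k3 + k4): V^u = 1.4970, V^v = 0.1456
step 4: k1 = (-0.226785, 0.398525), k2 = (-0.298041, 0.408246), k3 = (-0.299894, 0.406179), k4 = (-0.368920, 0.413954); V <- V + (h/6)(k1 + 2k2 + 2k3 + k4): V^u = 1.4224, V^v = 0.2473


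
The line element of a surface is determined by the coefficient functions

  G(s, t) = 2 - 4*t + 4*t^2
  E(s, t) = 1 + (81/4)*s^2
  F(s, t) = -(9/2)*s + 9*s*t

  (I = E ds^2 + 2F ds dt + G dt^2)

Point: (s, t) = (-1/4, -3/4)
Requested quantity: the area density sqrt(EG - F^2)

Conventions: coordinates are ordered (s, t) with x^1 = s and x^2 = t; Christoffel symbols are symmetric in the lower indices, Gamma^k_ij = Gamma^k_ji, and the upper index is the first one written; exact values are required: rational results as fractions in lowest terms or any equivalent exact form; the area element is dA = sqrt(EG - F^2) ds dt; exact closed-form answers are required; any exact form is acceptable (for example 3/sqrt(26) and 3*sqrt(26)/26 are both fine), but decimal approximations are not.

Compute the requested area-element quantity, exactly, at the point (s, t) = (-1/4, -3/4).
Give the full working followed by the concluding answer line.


E = 145/64, F = 45/16, G = 29/4; EG - F^2 = 545/64

Answer: sqrt(EG - F^2) = sqrt(545)/8


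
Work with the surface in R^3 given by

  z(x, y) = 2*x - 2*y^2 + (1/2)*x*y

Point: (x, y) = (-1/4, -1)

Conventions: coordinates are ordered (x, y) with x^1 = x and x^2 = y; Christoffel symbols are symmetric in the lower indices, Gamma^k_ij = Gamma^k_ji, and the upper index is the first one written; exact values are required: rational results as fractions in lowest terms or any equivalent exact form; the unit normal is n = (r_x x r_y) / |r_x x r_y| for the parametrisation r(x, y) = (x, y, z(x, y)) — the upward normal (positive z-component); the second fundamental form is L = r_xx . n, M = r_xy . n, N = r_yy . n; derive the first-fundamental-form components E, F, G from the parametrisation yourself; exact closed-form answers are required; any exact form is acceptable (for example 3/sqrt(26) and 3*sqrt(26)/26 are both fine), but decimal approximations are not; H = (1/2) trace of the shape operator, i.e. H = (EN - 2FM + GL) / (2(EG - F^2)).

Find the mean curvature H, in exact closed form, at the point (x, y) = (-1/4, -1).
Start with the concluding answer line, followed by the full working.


Answer: H = -688*sqrt(1169)/195223

z_x = 3/2, z_y = 31/8, z_xx = 0, z_xy = 1/2, z_yy = -4
E = 13/4, F = 93/16, G = 1025/64; answer radicand W^2 = 1169/64
unnormalised second-form numerators: l = 0, m = 1/2, n = -4; L = l/sqrt(1169/64), and similarly M = m/sqrt(W^2), N = n/sqrt(W^2)
H = (E*n - 2*F*m + G*l) / (2*(EG - F^2)*sqrt(W^2)); E*n - 2*F*m + G*l = -301/16, EG - F^2 = 1169/64, so H = (-86/167)/sqrt(1169/64)


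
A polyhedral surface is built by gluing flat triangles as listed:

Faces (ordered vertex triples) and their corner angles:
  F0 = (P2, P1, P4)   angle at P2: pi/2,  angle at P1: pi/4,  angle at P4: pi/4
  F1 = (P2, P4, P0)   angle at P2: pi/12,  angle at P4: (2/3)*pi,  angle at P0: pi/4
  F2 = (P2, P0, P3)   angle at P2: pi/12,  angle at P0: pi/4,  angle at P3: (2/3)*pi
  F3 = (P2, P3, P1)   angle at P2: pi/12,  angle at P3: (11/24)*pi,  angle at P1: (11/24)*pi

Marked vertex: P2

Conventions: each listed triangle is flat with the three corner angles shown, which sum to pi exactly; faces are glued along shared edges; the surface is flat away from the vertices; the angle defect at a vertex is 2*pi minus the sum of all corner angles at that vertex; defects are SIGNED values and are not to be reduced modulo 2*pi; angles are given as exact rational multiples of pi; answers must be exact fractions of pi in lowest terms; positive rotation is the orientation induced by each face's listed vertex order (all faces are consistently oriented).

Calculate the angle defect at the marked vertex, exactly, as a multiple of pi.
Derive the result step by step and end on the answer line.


Sum of corner angles at P2: (3/4)*pi
defect = 2*pi - (3/4)*pi

Answer: defect(P2) = (5/4)*pi


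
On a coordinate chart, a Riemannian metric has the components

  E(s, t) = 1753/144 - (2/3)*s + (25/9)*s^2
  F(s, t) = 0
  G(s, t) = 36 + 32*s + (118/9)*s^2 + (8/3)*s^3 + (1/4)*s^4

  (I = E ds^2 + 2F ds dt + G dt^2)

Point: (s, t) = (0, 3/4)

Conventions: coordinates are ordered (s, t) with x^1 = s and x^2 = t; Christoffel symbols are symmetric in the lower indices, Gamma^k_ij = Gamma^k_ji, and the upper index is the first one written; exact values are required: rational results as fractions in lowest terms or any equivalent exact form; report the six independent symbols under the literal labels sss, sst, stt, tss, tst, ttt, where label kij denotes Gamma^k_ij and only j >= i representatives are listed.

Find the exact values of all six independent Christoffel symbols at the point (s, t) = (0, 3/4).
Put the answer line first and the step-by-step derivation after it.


Answer: Gamma_sss = -48/1753, Gamma_sst = 0, Gamma_stt = -2304/1753, Gamma_tss = 0, Gamma_tst = 4/9, Gamma_ttt = 0

E = 1753/144, F = 0, G = 36 at the point
E_s = -2/3, E_t = 0, F_s = 0, F_t = 0, G_s = 32, G_t = 0
EG - F^2 = 1753/4;  g^inv = (4/1753) * [[36, 0], [0, 1753/144]]
first-kind symbols [ij,l] = (1/2)(d_i g_jl + d_j g_il - d_l g_ij): [ss,s] = E_s/2 = -1/3, [ss,t] = F_s - E_t/2 = 0, [st,s] = E_t/2 = 0, [st,t] = G_s/2 = 16, [tt,s] = F_t - G_s/2 = -16, [tt,t] = G_t/2 = 0
Gamma^s_ij = (G*[ij,s] - F*[ij,t])/(EG - F^2), Gamma^t_ij = (E*[ij,t] - F*[ij,s])/(EG - F^2)


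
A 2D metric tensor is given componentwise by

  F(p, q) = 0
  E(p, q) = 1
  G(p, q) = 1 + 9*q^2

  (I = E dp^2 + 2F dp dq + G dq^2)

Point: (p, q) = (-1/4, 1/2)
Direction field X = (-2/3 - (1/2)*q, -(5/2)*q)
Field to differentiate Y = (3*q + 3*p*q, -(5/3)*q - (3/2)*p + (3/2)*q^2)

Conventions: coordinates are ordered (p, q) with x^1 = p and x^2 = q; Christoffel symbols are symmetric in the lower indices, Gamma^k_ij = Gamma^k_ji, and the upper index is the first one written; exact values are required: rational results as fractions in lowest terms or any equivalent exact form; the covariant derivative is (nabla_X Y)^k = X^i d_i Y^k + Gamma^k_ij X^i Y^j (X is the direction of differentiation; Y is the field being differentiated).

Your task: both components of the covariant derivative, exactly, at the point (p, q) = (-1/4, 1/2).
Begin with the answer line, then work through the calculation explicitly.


Answer: (nabla_X Y)^p = -67/16, (nabla_X Y)^q = 539/312

E = 1, F = 0, G = 13/4 at the point
E_p = 0, E_q = 0, F_p = 0, F_q = 0, G_p = 0, G_q = 9
EG - F^2 = 13/4;  g^inv = (4/13) * [[13/4, 0], [0, 1]]
first-kind symbols [ij,l] = (1/2)(d_i g_jl + d_j g_il - d_l g_ij): [pp,p] = E_p/2 = 0, [pp,q] = F_p - E_q/2 = 0, [pq,p] = E_q/2 = 0, [pq,q] = G_p/2 = 0, [qq,p] = F_q - G_p/2 = 0, [qq,q] = G_q/2 = 9/2
Gamma^p_ij = (G*[ij,p] - F*[ij,q])/(EG - F^2), Gamma^q_ij = (E*[ij,q] - F*[ij,p])/(EG - F^2)
Gamma_ppp = 0, Gamma_ppq = 0, Gamma_pqq = 0, Gamma_qpp = 0, Gamma_qpq = 0, Gamma_qqq = 18/13
X = (-11/12, -5/4), Y = (9/8, -1/12) at the point


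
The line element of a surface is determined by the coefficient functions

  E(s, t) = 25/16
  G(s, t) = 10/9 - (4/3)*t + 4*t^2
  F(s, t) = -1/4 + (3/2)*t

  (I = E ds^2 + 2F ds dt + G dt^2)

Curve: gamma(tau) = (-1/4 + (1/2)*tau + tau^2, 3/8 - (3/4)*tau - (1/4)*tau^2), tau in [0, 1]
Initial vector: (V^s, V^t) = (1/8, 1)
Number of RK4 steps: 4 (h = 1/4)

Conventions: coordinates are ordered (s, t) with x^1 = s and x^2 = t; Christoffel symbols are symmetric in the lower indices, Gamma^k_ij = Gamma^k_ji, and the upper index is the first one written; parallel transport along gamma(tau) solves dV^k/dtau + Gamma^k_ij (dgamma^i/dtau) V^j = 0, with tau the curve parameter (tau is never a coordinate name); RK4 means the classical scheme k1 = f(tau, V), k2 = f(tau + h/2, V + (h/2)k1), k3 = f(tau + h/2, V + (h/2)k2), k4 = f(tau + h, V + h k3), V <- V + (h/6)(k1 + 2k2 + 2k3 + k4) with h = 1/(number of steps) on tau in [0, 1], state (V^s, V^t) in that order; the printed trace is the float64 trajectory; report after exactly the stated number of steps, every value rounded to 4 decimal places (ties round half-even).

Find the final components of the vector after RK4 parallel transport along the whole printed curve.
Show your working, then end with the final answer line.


gamma'(tau) = (1/2 + 2*tau, -3/4 - (1/2)*tau); f(tau, V)^k = -Gamma^k_ij(gamma(tau)) gamma'^i(tau) V^j; h = 1/4; intermediate values shown to 6 dp
curve data and Christoffel symbols at the stage parameters:
  tau = 0.000000: gamma = (-0.250000, 0.375000), gamma' = (0.500000, -0.750000); Gamma_sss = 0.000000, Gamma_sst = 0.000000, Gamma_stt = 0.864000, Gamma_tss = 0.000000, Gamma_tst = 0.000000, Gamma_ttt = 0.480000
  tau = 0.125000: gamma = (-0.171875, 0.277344), gamma' = (0.750000, -0.812500); Gamma_sss = 0.000000, Gamma_sst = 0.000000, Gamma_stt = 0.930811, Gamma_tss = 0.000000, Gamma_tst = 0.000000, Gamma_ttt = 0.274719
  tau = 0.250000: gamma = (-0.062500, 0.171875), gamma' = (1.000000, -0.875000); Gamma_sss = 0.000000, Gamma_sst = 0.000000, Gamma_stt = 0.959933, Gamma_tss = 0.000000, Gamma_tst = 0.000000, Gamma_ttt = 0.013332
  tau = 0.375000: gamma = (0.078125, 0.058594), gamma' = (1.250000, -0.937500); Gamma_sss = 0.000000, Gamma_sst = 0.000000, Gamma_stt = 0.932129, Gamma_tss = 0.000000, Gamma_tst = 0.000000, Gamma_ttt = -0.268634
  tau = 0.500000: gamma = (0.250000, -0.062500), gamma' = (1.500000, -1.000000); Gamma_sss = 0.000000, Gamma_sst = 0.000000, Gamma_stt = 0.846229, Gamma_tss = 0.000000, Gamma_tst = 0.000000, Gamma_ttt = -0.517140
  tau = 0.625000: gamma = (0.453125, -0.191406), gamma' = (1.750000, -1.062500); Gamma_sss = 0.000000, Gamma_sst = 0.000000, Gamma_stt = 0.722764, Gamma_tss = 0.000000, Gamma_tst = 0.000000, Gamma_ttt = -0.690140
  tau = 0.750000: gamma = (0.687500, -0.328125), gamma' = (2.000000, -1.125000); Gamma_sss = 0.000000, Gamma_sst = 0.000000, Gamma_stt = 0.590139, Gamma_tss = 0.000000, Gamma_tst = 0.000000, Gamma_ttt = -0.778655
  tau = 0.875000: gamma = (0.953125, -0.472656), gamma' = (2.250000, -1.187500); Gamma_sss = 0.000000, Gamma_sst = 0.000000, Gamma_stt = 0.469126, Gamma_tss = 0.000000, Gamma_tst = 0.000000, Gamma_ttt = -0.799795
  tau = 1.000000: gamma = (1.250000, -0.625000), gamma' = (2.500000, -1.250000); Gamma_sss = 0.000000, Gamma_sst = 0.000000, Gamma_stt = 0.368601, Gamma_tss = 0.000000, Gamma_tst = 0.000000, Gamma_ttt = -0.778157
step 0: V^s = 0.1250, V^t = 1.0000
step 1: k1 = (0.648000, 0.360000), k2 = (0.790317, 0.233253), k3 = (0.778335, 0.229717), k4 = (0.888179, 0.012336); V <- V + (h/6)(k1 + 2k2 + 2k3 + k4): V^s = 0.3197, V^t = 1.0541
step 2: k1 = (0.885378, 0.012297), k2 = (0.922486, -0.265855), k3 = (0.892103, -0.257099), k4 = (0.837615, -0.511876); V <- V + (h/6)(k1 + 2k2 + 2k3 + k4): V^s = 0.5427, V^t = 0.9897
step 3: k1 = (0.837513, -0.511813), k2 = (0.710897, -0.678808), k3 = (0.694867, -0.663501), k4 = (0.546942, -0.721659); V <- V + (h/6)(k1 + 2k2 + 2k3 + k4): V^s = 0.7176, V^t = 0.8264
step 4: k1 = (0.548682, -0.723956), k2 = (0.409989, -0.698974), k3 = (0.411729, -0.701940), k4 = (0.299931, -0.633187); V <- V + (h/6)(k1 + 2k2 + 2k3 + k4): V^s = 0.8214, V^t = 0.6532

Answer: V^s = 0.8214, V^t = 0.6532


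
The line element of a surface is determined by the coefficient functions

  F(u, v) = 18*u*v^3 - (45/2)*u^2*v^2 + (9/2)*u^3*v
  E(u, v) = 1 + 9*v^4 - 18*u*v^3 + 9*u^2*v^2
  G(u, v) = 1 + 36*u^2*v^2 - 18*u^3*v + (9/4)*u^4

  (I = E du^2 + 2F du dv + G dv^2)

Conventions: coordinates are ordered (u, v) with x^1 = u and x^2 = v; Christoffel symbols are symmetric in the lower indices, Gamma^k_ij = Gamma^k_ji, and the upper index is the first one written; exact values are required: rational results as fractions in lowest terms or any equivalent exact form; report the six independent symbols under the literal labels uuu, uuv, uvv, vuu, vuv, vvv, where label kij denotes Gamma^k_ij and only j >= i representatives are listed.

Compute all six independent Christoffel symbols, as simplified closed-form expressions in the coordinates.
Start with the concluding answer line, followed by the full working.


Answer: Gamma_uuu = (36*u*v^2 - 36*v^3)/(9*u^4 - 72*u^3*v + 180*u^2*v^2 - 72*u*v^3 + 36*v^4 + 4), Gamma_uuv = (36*u^2*v - 108*u*v^2 + 72*v^3)/(9*u^4 - 72*u^3*v + 180*u^2*v^2 - 72*u*v^3 + 36*v^4 + 4), Gamma_uvv = (-72*u^2*v + 72*u*v^2)/(9*u^4 - 72*u^3*v + 180*u^2*v^2 - 72*u*v^3 + 36*v^4 + 4), Gamma_vuu = (18*u^2*v - 72*u*v^2)/(9*u^4 - 72*u^3*v + 180*u^2*v^2 - 72*u*v^3 + 36*v^4 + 4), Gamma_vuv = (18*u^3 - 108*u^2*v + 144*u*v^2)/(9*u^4 - 72*u^3*v + 180*u^2*v^2 - 72*u*v^3 + 36*v^4 + 4), Gamma_vvv = (-36*u^3 + 144*u^2*v)/(9*u^4 - 72*u^3*v + 180*u^2*v^2 - 72*u*v^3 + 36*v^4 + 4)

E = 1 + 9*v^4 - 18*u*v^3 + 9*u^2*v^2; F = 18*u*v^3 - (45/2)*u^2*v^2 + (9/2)*u^3*v; G = 1 + 36*u^2*v^2 - 18*u^3*v + (9/4)*u^4
Gamma^k_ij = (1/2) g^{kl} (d_i g_jl + d_j g_il - d_l g_ij), with g^inv = (1/(EG-F^2)) [[G, -F], [-F, E]]
first partials: E_u = -18*v^3 + 18*u*v^2, E_v = 36*v^3 - 54*u*v^2 + 18*u^2*v, F_u = 18*v^3 - 45*u*v^2 + (27/2)*u^2*v, F_v = 54*u*v^2 - 45*u^2*v + (9/2)*u^3, G_u = 72*u*v^2 - 54*u^2*v + 9*u^3, G_v = 72*u^2*v - 18*u^3
D = EG - F^2 = 1 + 9*v^4 - 18*u*v^3 + 45*u^2*v^2 - 18*u^3*v + (9/4)*u^4
expanded: Gamma^u_uu = (G E_u - 2F F_u + F E_v)/(2D), Gamma^u_uv = (G E_v - F G_u)/(2D), Gamma^u_vv = (2G F_v - G G_u - F G_v)/(2D), Gamma^v_uu = (2E F_u - E E_v - F E_u)/(2D), Gamma^v_uv = (E G_u - F E_v)/(2D), Gamma^v_vv = (E G_v - 2F F_v + F G_u)/(2D); substitute and cancel common factors
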